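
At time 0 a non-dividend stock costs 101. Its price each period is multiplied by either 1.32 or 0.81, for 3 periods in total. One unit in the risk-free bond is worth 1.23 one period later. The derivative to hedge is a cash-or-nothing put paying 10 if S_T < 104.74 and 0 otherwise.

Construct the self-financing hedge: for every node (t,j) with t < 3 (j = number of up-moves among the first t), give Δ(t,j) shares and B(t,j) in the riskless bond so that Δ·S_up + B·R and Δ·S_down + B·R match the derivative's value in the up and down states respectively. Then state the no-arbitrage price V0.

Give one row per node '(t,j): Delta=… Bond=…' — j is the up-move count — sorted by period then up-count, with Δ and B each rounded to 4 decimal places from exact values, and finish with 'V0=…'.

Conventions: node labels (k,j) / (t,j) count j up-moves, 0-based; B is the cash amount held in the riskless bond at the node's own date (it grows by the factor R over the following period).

The replicating-portfolio and risk-neutral prices coincide; use p* = (1.23−0.81)/(1.32−0.81) = 0.8235 for the latter.
Expiry values: V(3,0)=10.0000, V(3,1)=10.0000, V(3,2)=0.0000, V(3,3)=0.0000
  t=2,j=0: stock 66.2661 → up 87.4713 (V=10.0000), down 53.6755 (V=10.0000). Price 8.1301; hedge Δ=0.0000, bond B=8.1301.
  t=2,j=1: stock 107.9892 → up 142.5457 (V=0.0000), down 87.4713 (V=10.0000). Price 1.4347; hedge Δ=-0.1816, bond B=21.0426.
  t=2,j=2: stock 175.9824 → up 232.2968 (V=0.0000), down 142.5457 (V=0.0000). Price 0.0000; hedge Δ=0.0000, bond B=0.0000.
  t=1,j=0: stock 81.8100 → up 107.9892 (V=1.4347), down 66.2661 (V=8.1301). Price 2.1270; hedge Δ=-0.1605, bond B=15.2552.
  t=1,j=1: stock 133.3200 → up 175.9824 (V=0.0000), down 107.9892 (V=1.4347). Price 0.2058; hedge Δ=-0.0211, bond B=3.0190.
  t=0,j=0: stock 101.0000 → up 133.3200 (V=0.2058), down 81.8100 (V=2.1270). Price 0.4430; hedge Δ=-0.0373, bond B=4.2100.
Check: Δ(0,0)·S0 + B(0,0) = 0.4430 = V0.

(0,0): Delta=-0.0373 Bond=4.2100
(1,0): Delta=-0.1605 Bond=15.2552
(1,1): Delta=-0.0211 Bond=3.0190
(2,0): Delta=0.0000 Bond=8.1301
(2,1): Delta=-0.1816 Bond=21.0426
(2,2): Delta=0.0000 Bond=0.0000
V0=0.4430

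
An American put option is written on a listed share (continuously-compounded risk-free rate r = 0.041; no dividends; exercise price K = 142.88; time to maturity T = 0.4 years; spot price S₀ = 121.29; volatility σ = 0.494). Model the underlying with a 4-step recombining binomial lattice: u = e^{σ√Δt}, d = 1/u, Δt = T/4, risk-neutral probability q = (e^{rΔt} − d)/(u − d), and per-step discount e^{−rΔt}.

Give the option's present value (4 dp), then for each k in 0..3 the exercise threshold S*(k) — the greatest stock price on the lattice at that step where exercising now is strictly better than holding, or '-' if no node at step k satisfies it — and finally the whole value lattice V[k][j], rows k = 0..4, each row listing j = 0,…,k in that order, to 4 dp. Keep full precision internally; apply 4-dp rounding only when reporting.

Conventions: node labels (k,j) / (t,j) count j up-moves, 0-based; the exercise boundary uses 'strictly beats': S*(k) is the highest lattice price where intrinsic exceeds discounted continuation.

price = 28.9463
boundary = - - 88.7436 103.7483
tree:
28.9463
40.5507 16.3259
54.1364 25.8334 5.9219
66.9710 39.1317 11.3073 0.0000
77.9494 54.1364 21.5900 0.0000 0.0000

params: Δt=0.10000 u=1.16908 d=0.85537 q=0.47412 e^(-rΔt)=0.99591
t_4 payoffs: 77.9494 54.1364 21.5900 0.0000 0.0000
t_3: node(3,0) S=75.9090 payoff=66.9710 vs cont=66.3864 → 66.9710 [stop]  node(3,1) S=103.7483 payoff=39.1317 vs cont=38.5471 → 39.1317 [stop]  node(3,2) S=141.7976 payoff=1.0824 vs cont=11.3073 → 11.3073 [wait]  node(3,3) S=193.8014 payoff=0.0000 vs cont=0.0000 → 0.0000 [wait]  ⇒ S*(3)=103.7483
t_2: node(2,0) S=88.7436 payoff=54.1364 vs cont=53.5518 → 54.1364 [stop]  node(2,1) S=121.2900 payoff=21.5900 vs cont=25.8334 → 25.8334 [wait]  node(2,2) S=165.7727 payoff=0.0000 vs cont=5.9219 → 5.9219 [wait]  ⇒ S*(2)=88.7436
t_1: node(1,0) S=103.7483 payoff=39.1317 vs cont=40.5507 → 40.5507 [wait]  node(1,1) S=141.7976 payoff=1.0824 vs cont=16.3259 → 16.3259 [wait]  ⇒ S*(1)=-
t_0: node(0,0) S=121.2900 payoff=21.5900 vs cont=28.9463 → 28.9463 [wait]  ⇒ S*(0)=-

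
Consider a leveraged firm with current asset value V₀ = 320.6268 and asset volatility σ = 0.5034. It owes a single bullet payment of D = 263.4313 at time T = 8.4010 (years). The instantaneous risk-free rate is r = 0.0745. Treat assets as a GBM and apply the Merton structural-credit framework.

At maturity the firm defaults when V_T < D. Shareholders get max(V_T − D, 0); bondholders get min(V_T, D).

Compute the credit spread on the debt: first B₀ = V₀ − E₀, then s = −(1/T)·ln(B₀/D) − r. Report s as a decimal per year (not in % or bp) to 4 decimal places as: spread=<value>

With assets at 320.6268 and a single debt payment of 263.4313 at 8.4010 years:
d₁ = [ln(V₀/D) + (r + σ²/2)T] / (σ√T)
   = [ln(320.6268/263.4313) + (0.0745 + 0.5·0.5034²)·8.4010] / (0.5034·√8.4010)
   = [0.196485 + 1.690330] / 1.459079 = 1.293155
d₂ = d₁ − σ√T = 1.293155 − 1.459079 = -0.165924
N(d₁) = 0.902021,  N(d₂) = 0.434109,  e^(−rT) = 0.534794
E₀ = V₀·N(d₁) − D·e^(−rT)·N(d₂)
   = 320.6268·0.902021 − 263.4313·0.534794·0.434109 = 228.054396
B₀ = V₀ − E₀ = 320.6268 − 228.054396 = 92.572404
spread = −(1/T)·ln(B₀/D) − r = −(1/8.4010)·ln(92.572404/263.4313) − 0.0745 = 0.04998536

spread=0.0500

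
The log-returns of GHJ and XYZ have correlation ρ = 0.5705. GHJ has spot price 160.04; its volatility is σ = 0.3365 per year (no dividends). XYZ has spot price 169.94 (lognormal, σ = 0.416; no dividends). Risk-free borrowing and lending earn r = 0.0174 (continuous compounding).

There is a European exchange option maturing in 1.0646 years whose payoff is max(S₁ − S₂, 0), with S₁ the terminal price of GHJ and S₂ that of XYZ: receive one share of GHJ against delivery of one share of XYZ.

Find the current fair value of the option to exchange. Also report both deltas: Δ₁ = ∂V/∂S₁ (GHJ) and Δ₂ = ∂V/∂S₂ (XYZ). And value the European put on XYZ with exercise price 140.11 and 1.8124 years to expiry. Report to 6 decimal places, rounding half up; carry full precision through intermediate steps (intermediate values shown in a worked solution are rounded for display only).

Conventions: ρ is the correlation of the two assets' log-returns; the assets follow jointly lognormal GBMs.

exchange price = 19.393115
Δ1 = 0.507987
Δ2 = -0.364277
price(XYZ put K=140.11) = 19.210800

σ_eff = √(σ₁² + σ₂² − 2ρσ₁σ₂) = √(0.3365² + 0.416² − 2·0.5705·0.3365·0.416) = 0.355762
d₁ = (ln(S₁/S₂) + (q₂ − q₁ + σ_eff²/2)T) / (σ_eff√T) = (ln(160.04/169.94) + (0.0 − 0.0 + 0.063283)·1.0646) / 0.367073 = 0.020022
d₂ = d₁ − σ_eff√T = 0.020022 − 0.367073 = -0.347051
N(d₁) = 0.507987,  N(d₂) = 0.364277
V = S₁·e^{−q₁T}·N(d₁) − S₂·e^{−q₂T}·N(d₂) = 81.298282 − 61.905167 = 19.393115
Δ₁ = e^{−q₁T}·N(d₁) = 0.507987;  Δ₂ = −e^{−q₂T}·N(d₂) = -0.364277
[vanilla: XYZ put K=140.11]
σ√T = 0.416·√1.8124 = 0.560042
d₁ = (ln(S/K) + (r+σ²/2)T) / (σ√T) = (ln(169.94/140.11) + (0.0174+0.416²/2)·1.8124) / 0.560042 = (0.193018 + 0.188359) / 0.560042 = 0.680979
d₂ = d₁ − σ√T = 0.680979 − 0.560042 = 0.120937
e^{−rT} = 0.968956
N(−d₁) = 0.247942,  N(−d₂) = 0.451870
price = K·e^{−rT}·N(−d₂) − S·N(−d₁) = 61.346122 − 42.135322 = 19.210800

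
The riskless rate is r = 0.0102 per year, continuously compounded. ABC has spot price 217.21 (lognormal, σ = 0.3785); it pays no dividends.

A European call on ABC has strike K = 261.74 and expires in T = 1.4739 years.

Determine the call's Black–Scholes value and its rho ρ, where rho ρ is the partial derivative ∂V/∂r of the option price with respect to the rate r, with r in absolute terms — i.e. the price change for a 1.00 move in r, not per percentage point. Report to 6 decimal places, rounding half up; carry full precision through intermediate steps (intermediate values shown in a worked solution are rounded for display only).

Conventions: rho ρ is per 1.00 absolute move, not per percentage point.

σ√T = 0.3785·√1.4739 = 0.459515
d₁ = (ln(S/K) + (r+σ²/2)T) / (σ√T) = (ln(217.21/261.74) + (0.0102+0.3785²/2)·1.4739) / 0.459515 = (-0.186487 + 0.120611) / 0.459515 = -0.143360
d₂ = d₁ − σ√T = -0.143360 − 0.459515 = -0.602875
e^{−rT} = 0.985079
N(d₁) = 0.443003,  N(d₂) = 0.273296
Call price V = S·N(d₁) − K·e^{−rT}·N(d₂) = 96.224664 − 70.465093 = 25.759571
ρ = K·T·e^{−rT}·N(d₂) = 103.858500

price = 25.759571
ρ = 103.858500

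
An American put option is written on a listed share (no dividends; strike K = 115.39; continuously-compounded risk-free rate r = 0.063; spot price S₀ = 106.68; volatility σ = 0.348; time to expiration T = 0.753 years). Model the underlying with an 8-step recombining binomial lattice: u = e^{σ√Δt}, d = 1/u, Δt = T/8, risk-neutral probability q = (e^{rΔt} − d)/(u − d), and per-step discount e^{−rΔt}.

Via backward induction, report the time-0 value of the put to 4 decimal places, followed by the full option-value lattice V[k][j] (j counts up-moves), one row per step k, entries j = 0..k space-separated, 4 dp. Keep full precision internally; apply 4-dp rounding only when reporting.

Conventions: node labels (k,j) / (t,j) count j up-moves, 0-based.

price = 15.9267
tree:
15.9267
21.9910 10.0789
29.4039 14.8726 5.4266
37.9474 21.2481 8.7024 2.2300
45.7896 29.2217 13.5627 3.9674 0.5268
52.8376 37.9474 20.3842 6.9331 1.0623 0.0000
59.1719 45.7896 29.2217 11.8285 2.1421 0.0000 0.0000
64.8647 52.8376 37.9474 19.5128 4.3194 0.0000 0.0000 0.0000
69.9811 59.1719 45.7896 29.2217 8.7100 0.0000 0.0000 0.0000 0.0000

Δt=0.09413  u=1.11267  d=0.89874  q=0.50113  discount=0.99409
step 8 (expiry): payoffs max(K−S,0) = 69.9811 59.1719 45.7896 29.2217 8.7100 0.0000 0.0000 0.0000 0.0000
k=7: (k=7,j=0): S=50.5253, K−S=64.8647, hold=64.1825 ⇒ V=64.8647 exercise | (k=7,j=1): S=62.5524, K−S=52.8376, hold=52.1553 ⇒ V=52.8376 exercise | (k=7,j=2): S=77.4426, K−S=37.9474, hold=37.2652 ⇒ V=37.9474 exercise | (k=7,j=3): S=95.8772, K−S=19.5128, hold=18.8306 ⇒ V=19.5128 exercise | (k=7,j=4): S=118.7000, K−S=0.0000, hold=4.3194 ⇒ V=4.3194 continue | (k=7,j=5): S=146.9556, K−S=0.0000, hold=0.0000 ⇒ V=0.0000 continue | (k=7,j=6): S=181.9373, K−S=0.0000, hold=0.0000 ⇒ V=0.0000 continue | (k=7,j=7): S=225.2461, K−S=0.0000, hold=0.0000 ⇒ V=0.0000 continue
k=6: (k=6,j=0): S=56.2181, K−S=59.1719, hold=58.4896 ⇒ V=59.1719 exercise | (k=6,j=1): S=69.6004, K−S=45.7896, hold=45.1073 ⇒ V=45.7896 exercise | (k=6,j=2): S=86.1683, K−S=29.2217, hold=28.5395 ⇒ V=29.2217 exercise | (k=6,j=3): S=106.6800, K−S=8.7100, hold=11.8285 ⇒ V=11.8285 continue | (k=6,j=4): S=132.0744, K−S=0.0000, hold=2.1421 ⇒ V=2.1421 continue | (k=6,j=5): S=163.5137, K−S=0.0000, hold=0.0000 ⇒ V=0.0000 continue | (k=6,j=6): S=202.4368, K−S=0.0000, hold=0.0000 ⇒ V=0.0000 continue
k=5: (k=5,j=0): S=62.5524, K−S=52.8376, hold=52.1553 ⇒ V=52.8376 exercise | (k=5,j=1): S=77.4426, K−S=37.9474, hold=37.2652 ⇒ V=37.9474 exercise | (k=5,j=2): S=95.8772, K−S=19.5128, hold=20.3842 ⇒ V=20.3842 continue | (k=5,j=3): S=118.7000, K−S=0.0000, hold=6.9331 ⇒ V=6.9331 continue | (k=5,j=4): S=146.9556, K−S=0.0000, hold=1.0623 ⇒ V=1.0623 continue | (k=5,j=5): S=181.9373, K−S=0.0000, hold=0.0000 ⇒ V=0.0000 continue
k=4: (k=4,j=0): S=69.6004, K−S=45.7896, hold=45.1073 ⇒ V=45.7896 exercise | (k=4,j=1): S=86.1683, K−S=29.2217, hold=28.9736 ⇒ V=29.2217 exercise | (k=4,j=2): S=106.6800, K−S=8.7100, hold=13.5627 ⇒ V=13.5627 continue | (k=4,j=3): S=132.0744, K−S=0.0000, hold=3.9674 ⇒ V=3.9674 continue | (k=4,j=4): S=163.5137, K−S=0.0000, hold=0.5268 ⇒ V=0.5268 continue
k=3: (k=3,j=0): S=77.4426, K−S=37.9474, hold=37.2652 ⇒ V=37.9474 exercise | (k=3,j=1): S=95.8772, K−S=19.5128, hold=21.2481 ⇒ V=21.2481 continue | (k=3,j=2): S=118.7000, K−S=0.0000, hold=8.7024 ⇒ V=8.7024 continue | (k=3,j=3): S=146.9556, K−S=0.0000, hold=2.2300 ⇒ V=2.2300 continue
k=2: (k=2,j=0): S=86.1683, K−S=29.2217, hold=29.4039 ⇒ V=29.4039 continue | (k=2,j=1): S=106.6800, K−S=8.7100, hold=14.8726 ⇒ V=14.8726 continue | (k=2,j=2): S=132.0744, K−S=0.0000, hold=5.4266 ⇒ V=5.4266 continue
k=1: (k=1,j=0): S=95.8772, K−S=19.5128, hold=21.9910 ⇒ V=21.9910 continue | (k=1,j=1): S=118.7000, K−S=0.0000, hold=10.0789 ⇒ V=10.0789 continue
k=0: (k=0,j=0): S=106.6800, K−S=8.7100, hold=15.9267 ⇒ V=15.9267 continue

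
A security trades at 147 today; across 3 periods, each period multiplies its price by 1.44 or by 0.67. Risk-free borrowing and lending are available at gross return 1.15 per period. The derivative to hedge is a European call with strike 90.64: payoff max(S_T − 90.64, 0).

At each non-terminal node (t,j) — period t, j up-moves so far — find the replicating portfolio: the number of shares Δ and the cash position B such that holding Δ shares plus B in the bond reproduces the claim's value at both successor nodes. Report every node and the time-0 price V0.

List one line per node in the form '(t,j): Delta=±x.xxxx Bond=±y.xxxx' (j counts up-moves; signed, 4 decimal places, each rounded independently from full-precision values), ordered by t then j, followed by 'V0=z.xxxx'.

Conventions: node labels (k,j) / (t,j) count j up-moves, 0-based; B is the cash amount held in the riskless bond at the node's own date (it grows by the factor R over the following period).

(0,0): Delta=0.9560 Bond=-51.4994
(1,0): Delta=0.7995 Bond=-43.8104
(1,1): Delta=1.0000 Bond=-68.5369
(2,0): Delta=0.0863 Bond=-3.3164
(2,1): Delta=1.0000 Bond=-78.8174
(2,2): Delta=1.0000 Bond=-78.8174
V0=89.0336

Arbitrage-free pricing uses the up-move probability p* = (R−d)/(u−d) = 0.6234, discounting each step at R = 1.15.
Payoffs at expiry: V(3,0)=0.0000, V(3,1)=4.3832, V(3,2)=113.5889, V(3,3)=348.2996
Node (2,0) S=65.9883: V=(p*·4.3832+(1−p*)·0.0000)/1.15=2.3760; Δ=(4.3832−0.0000)/(95.0232−44.2122)=0.0863; B=V−Δ·S=-3.3164
Node (2,1) S=141.8256: V=(p*·113.5889+(1−p*)·4.3832)/1.15=63.0082; Δ=(113.5889−4.3832)/(204.2289−95.0232)=1.0000; B=V−Δ·S=-78.8174
Node (2,2) S=304.8192: V=(p*·348.2996+(1−p*)·113.5889)/1.15=226.0018; Δ=(348.2996−113.5889)/(438.9396−204.2289)=1.0000; B=V−Δ·S=-78.8174
Node (1,0) S=98.4900: V=(p*·63.0082+(1−p*)·2.3760)/1.15=34.9328; Δ=(63.0082−2.3760)/(141.8256−65.9883)=0.7995; B=V−Δ·S=-43.8104
Node (1,1) S=211.6800: V=(p*·226.0018+(1−p*)·63.0082)/1.15=143.1431; Δ=(226.0018−63.0082)/(304.8192−141.8256)=1.0000; B=V−Δ·S=-68.5369
Node (0,0) S=147.0000: V=(p*·143.1431+(1−p*)·34.9328)/1.15=89.0336; Δ=(143.1431−34.9328)/(211.6800−98.4900)=0.9560; B=V−Δ·S=-51.4994
Verification: the root portfolio costs Δ(0,0)·S0 + B(0,0) = 89.0336, matching V0.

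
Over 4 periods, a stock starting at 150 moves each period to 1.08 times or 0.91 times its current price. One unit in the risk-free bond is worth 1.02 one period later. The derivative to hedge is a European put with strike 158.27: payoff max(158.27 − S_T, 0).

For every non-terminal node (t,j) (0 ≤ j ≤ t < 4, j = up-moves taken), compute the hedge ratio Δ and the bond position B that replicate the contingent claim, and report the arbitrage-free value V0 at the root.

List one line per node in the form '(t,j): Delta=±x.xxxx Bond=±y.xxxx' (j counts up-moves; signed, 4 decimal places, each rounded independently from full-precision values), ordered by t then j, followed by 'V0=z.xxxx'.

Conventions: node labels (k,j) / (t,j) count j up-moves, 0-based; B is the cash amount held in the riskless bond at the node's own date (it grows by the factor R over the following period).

No-arbitrage ⇒ martingale measure with p* = (R−d)/(u−d) = 0.6471.
Terminal payoffs: V(4,0)=55.4076, V(4,1)=36.1915, V(4,2)=13.3856, V(4,3)=0.0000, V(4,4)=0.0000
(3,0): S=113.0357. Δ = (V_up−V_dn)/(S_up−S_dn) = (36.1915−55.4076)/(122.0785−102.8624) = -1.0000. V = [p*·36.1915 + (1−p*)·55.4076]/1.02 = 42.1310. B = V − Δ·S = 155.1667.
(3,1): S=134.1522. Δ = (V_up−V_dn)/(S_up−S_dn) = (13.3856−36.1915)/(144.8844−122.0785) = -1.0000. V = [p*·13.3856 + (1−p*)·36.1915]/1.02 = 21.0145. B = V − Δ·S = 155.1667.
(3,2): S=159.2136. Δ = (V_up−V_dn)/(S_up−S_dn) = (0.0000−13.3856)/(171.9507−144.8844) = -0.4945. V = [p*·0.0000 + (1−p*)·13.3856]/1.02 = 4.6317. B = V − Δ·S = 83.3707.
(3,3): S=188.9568. Δ = (V_up−V_dn)/(S_up−S_dn) = (0.0000−0.0000)/(204.0733−171.9507) = 0.0000. V = [p*·0.0000 + (1−p*)·0.0000]/1.02 = 0.0000. B = V − Δ·S = 0.0000.
(2,0): S=124.2150. Δ = (V_up−V_dn)/(S_up−S_dn) = (21.0145−42.1310)/(134.1522−113.0357) = -1.0000. V = [p*·21.0145 + (1−p*)·42.1310]/1.02 = 27.9092. B = V − Δ·S = 152.1242.
(2,1): S=147.4200. Δ = (V_up−V_dn)/(S_up−S_dn) = (4.6317−21.0145)/(159.2136−134.1522) = -0.6537. V = [p*·4.6317 + (1−p*)·21.0145]/1.02 = 10.2097. B = V − Δ·S = 106.5789.
(2,2): S=174.9600. Δ = (V_up−V_dn)/(S_up−S_dn) = (0.0000−4.6317)/(188.9568−159.2136) = -0.1557. V = [p*·0.0000 + (1−p*)·4.6317]/1.02 = 1.6027. B = V − Δ·S = 28.8480.
(1,0): S=136.5000. Δ = (V_up−V_dn)/(S_up−S_dn) = (10.2097−27.9092)/(147.4200−124.2150) = -0.7627. V = [p*·10.2097 + (1−p*)·27.9092]/1.02 = 16.1339. B = V − Δ·S = 120.2487.
(1,1): S=162.0000. Δ = (V_up−V_dn)/(S_up−S_dn) = (1.6027−10.2097)/(174.9600−147.4200) = -0.3125. V = [p*·1.6027 + (1−p*)·10.2097]/1.02 = 4.5494. B = V − Δ·S = 55.1788.
(0,0): S=150.0000. Δ = (V_up−V_dn)/(S_up−S_dn) = (4.5494−16.1339)/(162.0000−136.5000) = -0.4543. V = [p*·4.5494 + (1−p*)·16.1339]/1.02 = 8.4687. B = V − Δ·S = 76.6124.
Check: Δ(0,0)·S0 + B(0,0) = 8.4687 = V0.

(0,0): Delta=-0.4543 Bond=76.6124
(1,0): Delta=-0.7627 Bond=120.2487
(1,1): Delta=-0.3125 Bond=55.1788
(2,0): Delta=-1.0000 Bond=152.1242
(2,1): Delta=-0.6537 Bond=106.5789
(2,2): Delta=-0.1557 Bond=28.8480
(3,0): Delta=-1.0000 Bond=155.1667
(3,1): Delta=-1.0000 Bond=155.1667
(3,2): Delta=-0.4945 Bond=83.3707
(3,3): Delta=0.0000 Bond=0.0000
V0=8.4687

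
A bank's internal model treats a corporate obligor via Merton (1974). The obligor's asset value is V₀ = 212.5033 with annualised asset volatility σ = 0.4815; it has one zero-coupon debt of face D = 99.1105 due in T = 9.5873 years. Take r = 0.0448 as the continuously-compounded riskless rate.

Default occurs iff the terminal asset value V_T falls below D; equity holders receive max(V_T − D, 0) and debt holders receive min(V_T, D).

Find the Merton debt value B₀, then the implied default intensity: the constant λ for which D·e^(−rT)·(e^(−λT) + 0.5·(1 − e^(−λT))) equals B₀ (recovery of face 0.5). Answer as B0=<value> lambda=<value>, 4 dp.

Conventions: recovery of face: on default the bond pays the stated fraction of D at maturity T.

Work the structural quantities from V₀ = 212.5033 against face 99.1105:
d₁ = [ln(V₀/D) + (r + σ²/2)T] / (σ√T)
   = [ln(212.5033/99.1105) + (0.0448 + 0.5·0.4815²)·9.5873] / (0.4815·√9.5873)
   = [0.762722 + 1.540882] / 1.490886 = 1.545124
d₂ = d₁ − σ√T = 1.545124 − 1.490886 = 0.054238
N(d₁) = 0.938842,  N(d₂) = 0.521627,  e^(−rT) = 0.650827
E₀ = V₀·N(d₁) − D·e^(−rT)·N(d₂)
   = 212.5033·0.938842 − 99.1105·0.650827·0.521627 = 165.860050
B₀ = V₀ − E₀ = 212.5033 − 165.860050 = 46.643250
e^(−λT) = (B₀·e^(rT)/D − 0.5)/(1 − 0.5) = (46.6433·1.536506/99.1105 − 0.5)/0.5 = 0.44621837
λ = −ln(0.44621837)/9.5873 = 0.084168

B0=46.6433 lambda=0.0842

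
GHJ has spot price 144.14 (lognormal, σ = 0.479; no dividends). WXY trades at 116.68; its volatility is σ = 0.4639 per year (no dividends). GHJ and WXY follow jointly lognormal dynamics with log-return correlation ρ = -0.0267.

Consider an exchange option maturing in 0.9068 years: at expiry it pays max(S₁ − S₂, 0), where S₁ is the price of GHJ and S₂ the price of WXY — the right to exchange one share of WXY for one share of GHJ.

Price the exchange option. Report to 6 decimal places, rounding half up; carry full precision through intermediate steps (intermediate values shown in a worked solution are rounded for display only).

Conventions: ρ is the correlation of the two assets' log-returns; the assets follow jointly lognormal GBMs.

exchange price = 48.326837

σ_eff = √(σ₁² + σ₂² − 2ρσ₁σ₂) = √(0.479² + 0.4639² − 2·-0.0267·0.479·0.4639) = 0.675655
d₁ = (ln(S₁/S₂) + (q₂ − q₁ + σ_eff²/2)T) / (σ_eff√T) = (ln(144.14/116.68) + (0.0 − 0.0 + 0.228255)·0.9068) / 0.643400 = 0.650189
d₂ = d₁ − σ_eff√T = 0.650189 − 0.643400 = 0.006789
N(d₁) = 0.742215,  N(d₂) = 0.502709
V = S₁·e^{−q₁T}·N(d₁) − S₂·e^{−q₂T}·N(d₂) = 106.982866 − 58.656028 = 48.326837
Key observation: no risk-free rate is needed — with the second asset as numeraire the exchange option is a call on the ratio S₁/S₂, and r cancels out of the value.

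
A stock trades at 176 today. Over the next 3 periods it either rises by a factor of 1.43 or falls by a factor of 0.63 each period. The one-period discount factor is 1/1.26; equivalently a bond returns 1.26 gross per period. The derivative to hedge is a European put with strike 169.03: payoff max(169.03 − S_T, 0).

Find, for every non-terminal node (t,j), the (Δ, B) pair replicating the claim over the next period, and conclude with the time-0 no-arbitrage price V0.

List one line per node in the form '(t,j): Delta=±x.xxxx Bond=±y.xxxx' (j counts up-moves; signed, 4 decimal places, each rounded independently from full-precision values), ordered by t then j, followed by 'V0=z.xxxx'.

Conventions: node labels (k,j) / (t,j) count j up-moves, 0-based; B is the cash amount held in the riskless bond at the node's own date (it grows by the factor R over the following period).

Under the risk-neutral measure, an up-move has probability p* = (R−d)/(u−d) = 0.7875 and values discount at R = 1.26.
At maturity the claim pays: V(3,0)=125.0217, V(3,1)=69.1382, V(3,2)=0.0000, V(3,3)=0.0000
Node (2,0) S=69.8544: V=(p*·69.1382+(1−p*)·125.0217)/1.26=64.2964; Δ=(69.1382−125.0217)/(99.8918−44.0083)=-1.0000; B=V−Δ·S=134.1508
Node (2,1) S=158.5584: V=(p*·0.0000+(1−p*)·69.1382)/1.26=11.6602; Δ=(0.0000−69.1382)/(226.7385−99.8918)=-0.5451; B=V−Δ·S=98.0830
Node (2,2) S=359.9024: V=(p*·0.0000+(1−p*)·0.0000)/1.26=0.0000; Δ=(0.0000−0.0000)/(514.6604−226.7385)=0.0000; B=V−Δ·S=0.0000
Node (1,0) S=110.8800: V=(p*·11.6602+(1−p*)·64.2964)/1.26=18.1313; Δ=(11.6602−64.2964)/(158.5584−69.8544)=-0.5934; B=V−Δ·S=83.9265
Node (1,1) S=251.6800: V=(p*·0.0000+(1−p*)·11.6602)/1.26=1.9665; Δ=(0.0000−11.6602)/(359.9024−158.5584)=-0.0579; B=V−Δ·S=16.5418
Node (0,0) S=176.0000: V=(p*·1.9665+(1−p*)·18.1313)/1.26=4.2869; Δ=(1.9665−18.1313)/(251.6800−110.8800)=-0.1148; B=V−Δ·S=24.4929
Sanity check at the root: Δ(0,0)·S0 + B(0,0) reproduces V0 = 4.2869.

(0,0): Delta=-0.1148 Bond=24.4929
(1,0): Delta=-0.5934 Bond=83.9265
(1,1): Delta=-0.0579 Bond=16.5418
(2,0): Delta=-1.0000 Bond=134.1508
(2,1): Delta=-0.5451 Bond=98.0830
(2,2): Delta=0.0000 Bond=0.0000
V0=4.2869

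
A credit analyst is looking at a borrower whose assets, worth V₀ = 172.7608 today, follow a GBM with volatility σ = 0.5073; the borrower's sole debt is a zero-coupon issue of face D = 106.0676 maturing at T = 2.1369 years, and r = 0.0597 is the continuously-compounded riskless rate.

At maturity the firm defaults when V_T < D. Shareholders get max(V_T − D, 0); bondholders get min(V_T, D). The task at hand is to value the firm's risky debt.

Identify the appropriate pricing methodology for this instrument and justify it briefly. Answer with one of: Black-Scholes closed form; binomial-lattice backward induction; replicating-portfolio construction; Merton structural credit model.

Key observation: assets follow a GBM and default happens iff V_T < 106.0676; valuing claims on that split (equity as a call, risky debt as the residual) is the structural model's definition.

framework: Merton structural credit model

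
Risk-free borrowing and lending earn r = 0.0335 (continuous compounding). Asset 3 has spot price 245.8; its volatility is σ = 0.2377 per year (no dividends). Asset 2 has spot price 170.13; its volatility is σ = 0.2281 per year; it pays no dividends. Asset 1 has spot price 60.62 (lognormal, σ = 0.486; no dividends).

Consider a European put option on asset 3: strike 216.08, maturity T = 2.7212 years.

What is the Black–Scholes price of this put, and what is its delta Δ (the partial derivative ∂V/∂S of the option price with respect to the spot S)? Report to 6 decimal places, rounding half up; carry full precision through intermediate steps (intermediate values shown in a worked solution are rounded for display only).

price = 15.349000
Δ = -0.224466

σ√T = 0.2377·√2.7212 = 0.392111
d₁ = (ln(S/K) + (r+σ²/2)T) / (σ√T) = (ln(245.8/216.08) + (0.0335+0.2377²/2)·2.7212) / 0.392111 = (0.128869 + 0.168036) / 0.392111 = 0.757197
d₂ = d₁ − σ√T = 0.757197 − 0.392111 = 0.365085
e^{−rT} = 0.912871
N(−d₁) = 0.224466,  N(−d₂) = 0.357524
Put price V = K·e^{−rT}·N(−d₂) − S·N(−d₁) = 70.522761 − 55.173761 = 15.349000
Δ = −N(−d₁) = -0.224466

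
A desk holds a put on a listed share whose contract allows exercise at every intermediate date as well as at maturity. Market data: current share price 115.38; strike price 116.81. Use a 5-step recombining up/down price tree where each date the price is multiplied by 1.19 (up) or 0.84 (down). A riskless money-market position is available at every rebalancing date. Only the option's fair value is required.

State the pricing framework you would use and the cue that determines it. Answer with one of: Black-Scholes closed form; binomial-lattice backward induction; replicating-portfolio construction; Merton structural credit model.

Key observation: the defining feature is the embedded early-exercise option across 5 discrete dates on the spot-115.38 tree; pricing the strike-116.81 put means working backward with an exercise test at every node.

framework: binomial-lattice backward induction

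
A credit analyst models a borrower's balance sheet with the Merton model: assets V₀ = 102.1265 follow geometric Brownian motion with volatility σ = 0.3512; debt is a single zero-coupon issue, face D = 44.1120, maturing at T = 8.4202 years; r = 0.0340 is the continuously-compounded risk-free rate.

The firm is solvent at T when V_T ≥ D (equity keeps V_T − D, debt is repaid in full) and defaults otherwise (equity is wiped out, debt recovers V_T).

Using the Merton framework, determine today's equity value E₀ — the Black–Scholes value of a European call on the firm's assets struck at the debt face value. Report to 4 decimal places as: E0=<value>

E0=72.6991

Equity is a call on the firm's assets struck at D = 44.1120:
d₁ = [ln(V₀/D) + (r + σ²/2)T] / (σ√T)
   = [ln(102.1265/44.1120) + (0.0340 + 0.5·0.3512²)·8.4202] / (0.3512·√8.4202)
   = [0.839480 + 0.805567] / 1.019097 = 1.614220
d₂ = d₁ − σ√T = 1.614220 − 1.019097 = 0.595122
N(d₁) = 0.946760,  N(d₂) = 0.724119,  e^(−rT) = 0.751047
E₀ = V₀·N(d₁) − D·e^(−rT)·N(d₂)
   = 102.1265·0.946760 − 44.1120·0.751047·0.724119 = 72.699090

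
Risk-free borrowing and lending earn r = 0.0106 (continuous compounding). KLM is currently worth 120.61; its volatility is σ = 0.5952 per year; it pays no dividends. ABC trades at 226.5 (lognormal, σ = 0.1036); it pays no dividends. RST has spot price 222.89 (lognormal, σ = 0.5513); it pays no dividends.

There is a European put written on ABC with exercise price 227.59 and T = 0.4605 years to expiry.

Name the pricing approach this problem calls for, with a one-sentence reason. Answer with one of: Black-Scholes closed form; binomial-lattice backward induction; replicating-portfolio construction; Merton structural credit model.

framework: Black-Scholes closed form

Key observation: the strike-227.59 put on ABC is European-exercise on a continuously-modelled lognormal underlying, so its value is a single closed-form evaluation.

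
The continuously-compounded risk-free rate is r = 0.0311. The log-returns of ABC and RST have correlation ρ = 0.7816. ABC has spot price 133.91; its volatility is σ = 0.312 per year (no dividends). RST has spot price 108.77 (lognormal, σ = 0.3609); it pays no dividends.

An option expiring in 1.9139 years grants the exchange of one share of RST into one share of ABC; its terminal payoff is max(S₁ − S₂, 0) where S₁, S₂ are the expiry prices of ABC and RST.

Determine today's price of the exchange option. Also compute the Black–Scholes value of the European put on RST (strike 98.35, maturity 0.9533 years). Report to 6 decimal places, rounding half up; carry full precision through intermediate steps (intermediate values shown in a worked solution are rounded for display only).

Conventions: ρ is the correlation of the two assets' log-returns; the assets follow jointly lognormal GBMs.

σ_eff = √(σ₁² + σ₂² − 2ρσ₁σ₂) = √(0.312² + 0.3609² − 2·0.7816·0.312·0.3609) = 0.227102
d₁ = (ln(S₁/S₂) + (q₂ − q₁ + σ_eff²/2)T) / (σ_eff√T) = (ln(133.91/108.77) + (0.0 − 0.0 + 0.025788)·1.9139) / 0.314181 = 0.818914
d₂ = d₁ − σ_eff√T = 0.818914 − 0.314181 = 0.504732
N(d₁) = 0.793582,  N(d₂) = 0.693127
V = S₁·e^{−q₁T}·N(d₁) − S₂·e^{−q₂T}·N(d₂) = 106.268586 − 75.391380 = 30.877206
[vanilla: RST put K=98.35]
σ√T = 0.3609·√0.9533 = 0.352372
d₁ = (ln(S/K) + (r+σ²/2)T) / (σ√T) = (ln(108.77/98.35) + (0.0311+0.3609²/2)·0.9533) / 0.352372 = (0.100703 + 0.091731) / 0.352372 = 0.546109
d₂ = d₁ − σ√T = 0.546109 − 0.352372 = 0.193737
e^{−rT} = 0.970788
N(−d₁) = 0.292495,  N(−d₂) = 0.423191
price = K·e^{−rT}·N(−d₂) − S·N(−d₁) = 40.404978 − 31.814726 = 8.590252

exchange price = 30.877206
price(RST put K=98.35) = 8.590252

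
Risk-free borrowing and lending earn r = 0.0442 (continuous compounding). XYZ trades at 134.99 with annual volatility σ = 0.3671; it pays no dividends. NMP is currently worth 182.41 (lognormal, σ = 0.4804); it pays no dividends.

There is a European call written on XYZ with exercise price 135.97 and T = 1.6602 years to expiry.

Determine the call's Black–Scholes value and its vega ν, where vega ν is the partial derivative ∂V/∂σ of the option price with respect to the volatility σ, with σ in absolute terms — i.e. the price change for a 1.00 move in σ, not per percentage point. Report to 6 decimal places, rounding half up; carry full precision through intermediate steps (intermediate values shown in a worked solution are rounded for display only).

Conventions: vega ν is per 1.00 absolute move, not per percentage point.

price = 28.983734
ν = 64.645124

σ√T = 0.3671·√1.6602 = 0.473004
d₁ = (ln(S/K) + (r+σ²/2)T) / (σ√T) = (ln(134.99/135.97) + (0.0442+0.3671²/2)·1.6602) / 0.473004 = (-0.007234 + 0.185247) / 0.473004 = 0.376347
d₂ = d₁ − σ√T = 0.376347 − 0.473004 = -0.096657
e^{−rT} = 0.929247
N(d₁) = 0.646671,  N(d₂) = 0.461499
Call price V = S·N(d₁) − K·e^{−rT}·N(d₂) = 87.294055 − 58.310321 = 28.983734
φ(d₁) = (1/√(2π))·e^{−d₁²/2} = 0.371667
ν = S·φ(d₁)·√T = 64.645124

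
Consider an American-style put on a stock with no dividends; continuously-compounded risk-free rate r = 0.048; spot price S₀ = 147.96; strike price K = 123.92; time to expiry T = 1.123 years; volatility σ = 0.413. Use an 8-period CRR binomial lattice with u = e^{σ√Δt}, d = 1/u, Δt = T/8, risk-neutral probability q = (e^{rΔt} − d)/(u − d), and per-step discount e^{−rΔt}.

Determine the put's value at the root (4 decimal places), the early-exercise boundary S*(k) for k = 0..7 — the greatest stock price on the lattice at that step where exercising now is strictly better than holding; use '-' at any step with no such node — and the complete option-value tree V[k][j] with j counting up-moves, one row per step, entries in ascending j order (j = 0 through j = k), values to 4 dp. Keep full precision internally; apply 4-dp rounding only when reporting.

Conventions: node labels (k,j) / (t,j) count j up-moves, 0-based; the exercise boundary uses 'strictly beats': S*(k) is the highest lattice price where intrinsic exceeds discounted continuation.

price = 11.7115
boundary = - - - - 79.6779 68.2553 79.6779 93.0122
tree:
11.7115
17.0987 6.1125
24.2866 9.6488 2.4150
33.4017 14.8755 4.1927 0.5471
44.2421 22.2727 7.1706 1.0657 0.0000
55.6647 32.1418 12.0270 2.0759 0.0000 0.0000
65.4497 44.2421 19.6473 4.0435 0.0000 0.0000 0.0000
73.8320 55.6647 30.9078 7.8763 0.0000 0.0000 0.0000 0.0000
81.0126 65.4497 44.2421 15.3422 0.0000 0.0000 0.0000 0.0000 0.0000

Δt=0.14037, u=1.16735, d=0.85664, q=0.48315, disc=e^(-rΔt)=0.99328
k=8 terminal: V=max(K-S,0) → 81.0126 65.4497 44.2421 15.3422 0.0000 0.0000 0.0000 0.0000 0.0000
k=7: j=0 S=50.0880 intr=73.8320 cont=72.9999 V=73.8320[EX]; j=1 S=68.2553 intr=55.6647 cont=54.8325 V=55.6647[EX]; j=2 S=93.0122 intr=30.9078 cont=30.0757 V=30.9078[EX]; j=3 S=126.7485 intr=0.0000 cont=7.8763 V=7.8763[hold]; j=4 S=172.7213 intr=0.0000 cont=0.0000 V=0.0000[hold]; j=5 S=235.3688 intr=0.0000 cont=0.0000 V=0.0000[hold]; j=6 S=320.7392 intr=0.0000 cont=0.0000 V=0.0000[hold]; j=7 S=437.0742 intr=0.0000 cont=0.0000 V=0.0000[hold]  S*(7)=93.0122
k=6: j=0 S=58.4703 intr=65.4497 cont=64.6176 V=65.4497[EX]; j=1 S=79.6779 intr=44.2421 cont=43.4099 V=44.2421[EX]; j=2 S=108.5778 intr=15.3422 cont=19.6473 V=19.6473[hold]; j=3 S=147.9600 intr=0.0000 cont=4.0435 V=4.0435[hold]; j=4 S=201.6264 intr=0.0000 cont=0.0000 V=0.0000[hold]; j=5 S=274.7581 intr=0.0000 cont=0.0000 V=0.0000[hold]; j=6 S=374.4153 intr=0.0000 cont=0.0000 V=0.0000[hold]  S*(6)=79.6779
k=5: j=0 S=68.2553 intr=55.6647 cont=54.8325 V=55.6647[EX]; j=1 S=93.0122 intr=30.9078 cont=32.1418 V=32.1418[hold]; j=2 S=126.7485 intr=0.0000 cont=12.0270 V=12.0270[hold]; j=3 S=172.7213 intr=0.0000 cont=2.0759 V=2.0759[hold]; j=4 S=235.3688 intr=0.0000 cont=0.0000 V=0.0000[hold]; j=5 S=320.7392 intr=0.0000 cont=0.0000 V=0.0000[hold]  S*(5)=68.2553
k=4: j=0 S=79.6779 intr=44.2421 cont=44.0020 V=44.2421[EX]; j=1 S=108.5778 intr=15.3422 cont=22.2727 V=22.2727[hold]; j=2 S=147.9600 intr=0.0000 cont=7.1706 V=7.1706[hold]; j=3 S=201.6264 intr=0.0000 cont=1.0657 V=1.0657[hold]; j=4 S=274.7581 intr=0.0000 cont=0.0000 V=0.0000[hold]  S*(4)=79.6779
k=3: j=0 S=93.0122 intr=30.9078 cont=33.4017 V=33.4017[hold]; j=1 S=126.7485 intr=0.0000 cont=14.8755 V=14.8755[hold]; j=2 S=172.7213 intr=0.0000 cont=4.1927 V=4.1927[hold]; j=3 S=235.3688 intr=0.0000 cont=0.5471 V=0.5471[hold]  S*(3)=-
k=2: j=0 S=108.5778 intr=15.3422 cont=24.2866 V=24.2866[hold]; j=1 S=147.9600 intr=0.0000 cont=9.6488 V=9.6488[hold]; j=2 S=201.6264 intr=0.0000 cont=2.4150 V=2.4150[hold]  S*(2)=-
k=1: j=0 S=126.7485 intr=0.0000 cont=17.0987 V=17.0987[hold]; j=1 S=172.7213 intr=0.0000 cont=6.1125 V=6.1125[hold]  S*(1)=-
k=0: j=0 S=147.9600 intr=0.0000 cont=11.7115 V=11.7115[hold]  S*(0)=-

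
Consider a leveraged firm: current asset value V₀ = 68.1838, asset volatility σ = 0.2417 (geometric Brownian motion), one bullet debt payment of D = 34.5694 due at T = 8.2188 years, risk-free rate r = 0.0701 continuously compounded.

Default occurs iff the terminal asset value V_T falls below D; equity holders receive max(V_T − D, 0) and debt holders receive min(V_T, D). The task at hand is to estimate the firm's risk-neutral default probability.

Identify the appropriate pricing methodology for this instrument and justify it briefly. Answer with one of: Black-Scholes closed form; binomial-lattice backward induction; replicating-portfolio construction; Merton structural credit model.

Key observation: assets follow a GBM and default happens iff V_T < 34.5694; valuing claims on that split (equity as a call, risky debt as the residual) is the structural model's definition.

framework: Merton structural credit model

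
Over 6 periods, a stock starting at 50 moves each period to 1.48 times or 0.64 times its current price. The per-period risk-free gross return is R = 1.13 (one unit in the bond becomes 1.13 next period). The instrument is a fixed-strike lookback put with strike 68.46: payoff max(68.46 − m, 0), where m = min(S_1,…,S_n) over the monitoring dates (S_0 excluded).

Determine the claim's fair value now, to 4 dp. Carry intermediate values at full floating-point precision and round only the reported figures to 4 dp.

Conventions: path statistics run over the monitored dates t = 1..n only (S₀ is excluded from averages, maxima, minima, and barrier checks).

Set p* = 0.5833 (from d < R < u); the path-dependent value is the discounted p*-expectation over all price paths.
Enumerate all 2^6 = 64 price paths (U = up ×1.48, D = down ×0.64); each path with k up-moves has probability p*^k·(1−p*)^(6−k).
DDDDDD: m=3.4360, payoff=65.0240, prob=0.005233
UDDDDD: m=7.9457, payoff=60.5143, prob=0.007326
DUDDDD: m=7.9457, payoff=60.5143, prob=0.007326
UUDDDD: m=18.3744, payoff=50.0856, prob=0.010256
DDUDDD: m=7.9457, payoff=60.5143, prob=0.007326
UDUDDD: m=18.3744, payoff=50.0856, prob=0.010256
DUUDDD: m=18.3744, payoff=50.0856, prob=0.010256
UUUDDD: m=42.4908, payoff=25.9692, prob=0.014359
DDDUDD: m=7.9457, payoff=60.5143, prob=0.007326
UDDUDD: m=18.3744, payoff=50.0856, prob=0.010256
DUDUDD: m=18.3744, payoff=50.0856, prob=0.010256
UUDUDD: m=42.4908, payoff=25.9692, prob=0.014359
DDUUDD: m=18.3744, payoff=50.0856, prob=0.010256
UDUUDD: m=42.4908, payoff=25.9692, prob=0.014359
DUUUDD: m=32.0000, payoff=36.4600, prob=0.014359
UUUUDD: m=74.0000, payoff=0.0000, prob=0.020102
DDDDUD: m=7.9457, payoff=60.5143, prob=0.007326
UDDDUD: m=18.3744, payoff=50.0856, prob=0.010256
DUDDUD: m=18.3744, payoff=50.0856, prob=0.010256
UUDDUD: m=42.4908, payoff=25.9692, prob=0.014359
DDUDUD: m=18.3744, payoff=50.0856, prob=0.010256
UDUDUD: m=42.4908, payoff=25.9692, prob=0.014359
DUUDUD: m=32.0000, payoff=36.4600, prob=0.014359
UUUDUD: m=74.0000, payoff=0.0000, prob=0.020102
DDDUUD: m=13.1072, payoff=55.3528, prob=0.010256
UDDUUD: m=30.3104, payoff=38.1496, prob=0.014359
DUDUUD: m=30.3104, payoff=38.1496, prob=0.014359
UUDUUD: m=70.0928, payoff=0.0000, prob=0.020102
DDUUUD: m=20.4800, payoff=47.9800, prob=0.014359
UDUUUD: m=47.3600, payoff=21.1000, prob=0.020102
DUUUUD: m=32.0000, payoff=36.4600, prob=0.020102
UUUUUD: m=74.0000, payoff=0.0000, prob=0.028143
DDDDDU: m=5.3687, payoff=63.0913, prob=0.007326
UDDDDU: m=12.4151, payoff=56.0449, prob=0.010256
DUDDDU: m=12.4151, payoff=56.0449, prob=0.010256
UUDDDU: m=28.7100, payoff=39.7500, prob=0.014359
DDUDDU: m=12.4151, payoff=56.0449, prob=0.010256
UDUDDU: m=28.7100, payoff=39.7500, prob=0.014359
DUUDDU: m=28.7100, payoff=39.7500, prob=0.014359
UUUDDU: m=66.3919, payoff=2.0681, prob=0.020102
DDDUDU: m=12.4151, payoff=56.0449, prob=0.010256
UDDUDU: m=28.7100, payoff=39.7500, prob=0.014359
DUDUDU: m=28.7100, payoff=39.7500, prob=0.014359
UUDUDU: m=66.3919, payoff=2.0681, prob=0.020102
DDUUDU: m=20.4800, payoff=47.9800, prob=0.014359
UDUUDU: m=47.3600, payoff=21.1000, prob=0.020102
DUUUDU: m=32.0000, payoff=36.4600, prob=0.020102
UUUUDU: m=74.0000, payoff=0.0000, prob=0.028143
DDDDUU: m=8.3886, payoff=60.0714, prob=0.010256
UDDDUU: m=19.3987, payoff=49.0613, prob=0.014359
DUDDUU: m=19.3987, payoff=49.0613, prob=0.014359
UUDDUU: m=44.8594, payoff=23.6006, prob=0.020102
DDUDUU: m=19.3987, payoff=49.0613, prob=0.014359
UDUDUU: m=44.8594, payoff=23.6006, prob=0.020102
DUUDUU: m=32.0000, payoff=36.4600, prob=0.020102
UUUDUU: m=74.0000, payoff=0.0000, prob=0.028143
DDDUUU: m=13.1072, payoff=55.3528, prob=0.014359
UDDUUU: m=30.3104, payoff=38.1496, prob=0.020102
DUDUUU: m=30.3104, payoff=38.1496, prob=0.020102
UUDUUU: m=70.0928, payoff=0.0000, prob=0.028143
DDUUUU: m=20.4800, payoff=47.9800, prob=0.020102
UDUUUU: m=47.3600, payoff=21.1000, prob=0.028143
DUUUUU: m=32.0000, payoff=36.4600, prob=0.028143
UUUUUU: m=74.0000, payoff=0.0000, prob=0.039400
Price = Σ prob·payoff / R^6 = 30.469514 / 2.081952 = 14.6351

price = 14.6351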